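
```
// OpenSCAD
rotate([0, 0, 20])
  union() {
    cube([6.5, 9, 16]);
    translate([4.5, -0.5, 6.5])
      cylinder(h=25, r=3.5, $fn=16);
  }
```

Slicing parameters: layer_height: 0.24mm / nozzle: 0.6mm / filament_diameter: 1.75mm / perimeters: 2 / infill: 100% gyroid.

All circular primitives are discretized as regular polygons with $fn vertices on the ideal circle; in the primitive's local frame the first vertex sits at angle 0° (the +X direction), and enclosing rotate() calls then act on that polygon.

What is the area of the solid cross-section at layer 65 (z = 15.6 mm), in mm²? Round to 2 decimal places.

At z = 15.6 mm: the 6.5×9 cube contributes its full rectangle (area 58.50 mm²); the cylinder at (4.5, -0.5): section is a regular 16-gon, circumradius r=3.5 (area = (16/2)·3.500²·sin(360°/16) = 37.50 mm²); Taking the union: the regions partially overlap — summed areas 96.00 mm² minus the doubly-counted overlap 13.15 mm² gives 82.85 mm² — area = 82.85 mm²; (rotated 20° about Z; rotation is an isometry so areas/perimeters/island counts are preserved). Overall, the cross-section is a single solid region. Net area = 82.85 mm².

82.85 mm²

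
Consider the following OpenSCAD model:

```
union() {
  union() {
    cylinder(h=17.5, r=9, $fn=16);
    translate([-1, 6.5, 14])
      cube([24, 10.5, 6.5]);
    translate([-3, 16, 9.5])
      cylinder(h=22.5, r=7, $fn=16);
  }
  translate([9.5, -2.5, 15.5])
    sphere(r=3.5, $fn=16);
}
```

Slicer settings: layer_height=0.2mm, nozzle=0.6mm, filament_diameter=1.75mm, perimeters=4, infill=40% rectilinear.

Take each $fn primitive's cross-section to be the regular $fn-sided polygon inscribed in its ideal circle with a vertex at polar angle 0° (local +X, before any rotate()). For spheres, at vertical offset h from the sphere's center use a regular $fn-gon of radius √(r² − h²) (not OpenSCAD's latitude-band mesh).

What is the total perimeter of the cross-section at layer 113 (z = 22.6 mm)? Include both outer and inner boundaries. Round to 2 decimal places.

43.70 mm

At z = 22.6 mm: the cylinder is not intersected at this z (z outside [0, 17.5]); the cube at (-1, 6.5) does not reach this height (z outside [14, 20.5]); the cylinder at (-3, 16): section is a regular 16-gon, circumradius r=7 (perimeter = 2·16·7.000·sin(180°/16) = 43.70 mm); Taking the union: only the r=7 cylinder at (-3, 16) is present, so the union is just that shape — boundary = 43.70 mm; the sphere at (9.5, -2.5) does not reach this height (|z−center|=7.100 > r=3.5); Taking the union: only that combined region is present, so the union is just that shape — boundary = 43.70 mm. Overall, the cross-section is a single solid region. Total boundary length (outer) = 43.70 mm.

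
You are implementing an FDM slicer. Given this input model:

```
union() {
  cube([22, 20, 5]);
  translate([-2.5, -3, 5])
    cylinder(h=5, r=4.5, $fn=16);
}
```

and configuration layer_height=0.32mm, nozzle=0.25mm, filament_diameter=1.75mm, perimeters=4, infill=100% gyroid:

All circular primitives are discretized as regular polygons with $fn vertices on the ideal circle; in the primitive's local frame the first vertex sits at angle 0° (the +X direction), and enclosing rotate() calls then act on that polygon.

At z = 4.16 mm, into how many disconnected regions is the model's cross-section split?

At z = 4.16 mm: the cube is present — its section is the full 22×20 rectangle; the cylinder at (-2.5, -3) is not intersected at this z (z outside [5, 10]); Taking the union: only the 22×20 cube is present, so the union is just that shape — 1 connected region. The result has 1 disconnected region.

1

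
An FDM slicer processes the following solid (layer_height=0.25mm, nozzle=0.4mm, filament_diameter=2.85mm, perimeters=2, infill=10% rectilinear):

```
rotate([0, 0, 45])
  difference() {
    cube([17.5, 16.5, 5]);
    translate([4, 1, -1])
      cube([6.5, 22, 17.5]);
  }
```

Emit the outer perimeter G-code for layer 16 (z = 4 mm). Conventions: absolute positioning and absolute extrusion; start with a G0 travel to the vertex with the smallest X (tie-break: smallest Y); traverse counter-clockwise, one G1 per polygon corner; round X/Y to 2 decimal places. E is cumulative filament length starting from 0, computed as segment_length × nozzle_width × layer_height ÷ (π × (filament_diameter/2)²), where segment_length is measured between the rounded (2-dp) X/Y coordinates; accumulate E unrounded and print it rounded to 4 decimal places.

At z = 4 mm: the 17.5×16.5 cube contributes its full rectangle; the cube at (4, 1) (footprint 6.5×22) is included at this height; Taking the first minus the rest: starting from the 17.5×16.5 cube, the 6.5×22 cube at (4, 1) partially overlaps it — only the 100.75 mm² overlap (of its 143.00 mm²) is removed, clipping the outline — 1 connected region; (whole slice rotated 45° about Z — lengths, areas and connectivity unchanged). The outline is a single polygon with 8 vertices. Extrusion per mm of travel: 0.4 × 0.25 / (π × 1.425²) = 0.015675. Accumulating E over each segment gives final E = 1.5518.

G0 X-11.67 Y11.67 Z4.00
G1 X0.00 Y0.00 E0.2587
G1 X12.37 Y12.37 E0.5329
G1 X0.71 Y24.04 E0.7915
G1 X-4.24 Y19.09 E0.9013
G1 X6.72 Y8.13 E1.1442
G1 X2.12 Y3.54 E1.2461
G1 X-8.84 Y14.50 E1.4891
G1 X-11.67 Y11.67 E1.5518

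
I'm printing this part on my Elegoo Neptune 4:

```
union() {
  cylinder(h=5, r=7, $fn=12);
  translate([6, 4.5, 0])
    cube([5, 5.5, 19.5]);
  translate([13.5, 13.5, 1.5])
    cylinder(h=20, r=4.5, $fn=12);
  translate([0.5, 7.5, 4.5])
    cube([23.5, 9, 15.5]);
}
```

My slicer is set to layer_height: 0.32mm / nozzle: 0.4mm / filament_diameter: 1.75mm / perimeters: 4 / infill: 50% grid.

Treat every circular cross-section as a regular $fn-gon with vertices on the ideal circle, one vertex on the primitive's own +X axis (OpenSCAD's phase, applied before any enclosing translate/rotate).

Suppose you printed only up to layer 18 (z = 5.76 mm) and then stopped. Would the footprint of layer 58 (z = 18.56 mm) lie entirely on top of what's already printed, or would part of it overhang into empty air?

Compare the two slices. At z = 5.76: the cylinder does not reach this height (z outside [0, 5]); the cube at (6, 4.5) is present — its section is the full 5×5.5 rectangle (area 27.50 mm²); the r=4.5 cylinder at (13.5, 13.5) gives a regular 12-gon of circumradius 4.5 (constant along its height) (area = (12/2)·4.500²·sin(360°/12) = 60.75 mm²); the cube at (0.5, 7.5) (footprint 23.5×9) is included at this height (area 211.50 mm²); Combining (union): the regions partially overlap — summed areas 299.75 mm² minus the doubly-counted overlap 67.05 mm² gives 232.70 mm² — area = 232.70 mm². At z = 18.56: the cylinder is not intersected at this z (z outside [0, 5]); the cube at (6, 4.5) is present — its section is the full 5×5.5 rectangle (area 27.50 mm²); the r=4.5 cylinder at (13.5, 13.5) gives a regular 12-gon of circumradius 4.5 (constant along its height) (area = (12/2)·4.500²·sin(360°/12) = 60.75 mm²); the 23.5×9 cube at (0.5, 7.5) contributes its full rectangle (area 211.50 mm²); Taking the union: the regions partially overlap — summed areas 299.75 mm² minus the doubly-counted overlap 67.05 mm² gives 232.70 mm² — area = 232.70 mm². Checking containment: the cross-section at z = 18.56 is a subset of the cross-section at z = 5.76.

entirely on top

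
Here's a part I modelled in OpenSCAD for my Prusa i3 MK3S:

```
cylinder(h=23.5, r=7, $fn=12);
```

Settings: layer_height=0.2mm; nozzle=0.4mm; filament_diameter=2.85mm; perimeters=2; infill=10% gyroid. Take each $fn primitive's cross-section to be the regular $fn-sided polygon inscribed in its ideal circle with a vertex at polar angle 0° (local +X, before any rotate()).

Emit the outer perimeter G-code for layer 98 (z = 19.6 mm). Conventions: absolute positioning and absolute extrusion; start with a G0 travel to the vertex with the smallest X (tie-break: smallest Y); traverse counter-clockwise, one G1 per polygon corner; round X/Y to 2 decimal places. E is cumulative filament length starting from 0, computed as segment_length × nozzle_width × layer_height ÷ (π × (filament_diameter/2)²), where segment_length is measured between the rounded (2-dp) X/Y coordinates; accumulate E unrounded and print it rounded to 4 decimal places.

G0 X-7.00 Y0.00 Z19.60
G1 X-6.06 Y-3.50 E0.0454
G1 X-3.50 Y-6.06 E0.0908
G1 X0.00 Y-7.00 E0.1363
G1 X3.50 Y-6.06 E0.1817
G1 X6.06 Y-3.50 E0.2271
G1 X7.00 Y0.00 E0.2726
G1 X6.06 Y3.50 E0.3180
G1 X3.50 Y6.06 E0.3634
G1 X0.00 Y7.00 E0.4089
G1 X-3.50 Y6.06 E0.4543
G1 X-6.06 Y3.50 E0.4997
G1 X-7.00 Y0.00 E0.5452

At z = 19.6 mm: the r=7 cylinder gives a regular 12-gon of circumradius 7 (constant along its height). The outline is a single polygon with 12 vertices. Extrusion per mm of travel: 0.4 × 0.2 / (π × 1.425²) = 0.012540. Accumulating E over each segment gives final E = 0.5452.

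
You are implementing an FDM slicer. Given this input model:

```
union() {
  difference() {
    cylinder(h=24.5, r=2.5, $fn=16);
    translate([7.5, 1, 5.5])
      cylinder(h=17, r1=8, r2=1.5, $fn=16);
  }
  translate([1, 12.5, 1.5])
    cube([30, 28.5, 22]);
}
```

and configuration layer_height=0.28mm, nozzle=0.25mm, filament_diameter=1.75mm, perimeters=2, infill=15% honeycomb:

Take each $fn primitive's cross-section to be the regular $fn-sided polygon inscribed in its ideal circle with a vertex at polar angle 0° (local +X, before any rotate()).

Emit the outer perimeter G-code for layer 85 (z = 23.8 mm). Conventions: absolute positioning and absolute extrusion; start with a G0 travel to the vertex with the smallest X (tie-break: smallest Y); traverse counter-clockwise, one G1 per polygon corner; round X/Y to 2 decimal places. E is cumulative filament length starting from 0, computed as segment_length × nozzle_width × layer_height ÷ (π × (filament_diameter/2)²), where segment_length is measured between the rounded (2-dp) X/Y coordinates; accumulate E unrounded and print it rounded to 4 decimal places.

At z = 23.8 mm: the r=2.5 cylinder contributes a regular 16-gon of circumradius 2.5; the cone at (7.5, 1) does not reach this height (z outside [5.5, 22.5]); Taking the first minus the rest: none of the subtracted shapes is present at this height, so the r=2.5 cylinder is unchanged — 1 connected region; the cube at (1, 12.5) does not reach this height (z outside [1.5, 23.5]); Merging all regions: only that combined region is present, so the union is just that shape — 1 connected region. The outline is a single polygon with 16 vertices. Extrusion per mm of travel: 0.25 × 0.28 / (π × 0.875²) = 0.029103. Accumulating E over each segment gives final E = 0.4545.

G0 X-2.50 Y0.00 Z23.80
G1 X-2.31 Y-0.96 E0.0285
G1 X-1.77 Y-1.77 E0.0568
G1 X-0.96 Y-2.31 E0.0851
G1 X0.00 Y-2.50 E0.1136
G1 X0.96 Y-2.31 E0.1421
G1 X1.77 Y-1.77 E0.1704
G1 X2.31 Y-0.96 E0.1988
G1 X2.50 Y0.00 E0.2272
G1 X2.31 Y0.96 E0.2557
G1 X1.77 Y1.77 E0.2841
G1 X0.96 Y2.31 E0.3124
G1 X0.00 Y2.50 E0.3409
G1 X-0.96 Y2.31 E0.3694
G1 X-1.77 Y1.77 E0.3977
G1 X-2.31 Y0.96 E0.4260
G1 X-2.50 Y0.00 E0.4545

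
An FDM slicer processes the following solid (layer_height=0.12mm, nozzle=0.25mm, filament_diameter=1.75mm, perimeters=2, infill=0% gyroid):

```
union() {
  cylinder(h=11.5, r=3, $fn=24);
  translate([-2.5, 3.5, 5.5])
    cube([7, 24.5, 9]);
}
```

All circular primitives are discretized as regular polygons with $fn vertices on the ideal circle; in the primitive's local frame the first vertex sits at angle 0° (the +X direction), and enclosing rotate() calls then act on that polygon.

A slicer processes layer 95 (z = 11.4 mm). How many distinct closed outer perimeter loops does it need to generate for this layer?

2

At z = 11.4 mm: the r=3 cylinder gives a regular 24-gon of circumradius 3 (constant along its height); the 7×24.5 cube at (-2.5, 3.5) contributes its full rectangle; Combining (union): the 2 present regions are separate (no shared area or edge), so areas and boundary lengths simply add and each stays a separate island — 2 connected regions. The result has 2 disconnected regions.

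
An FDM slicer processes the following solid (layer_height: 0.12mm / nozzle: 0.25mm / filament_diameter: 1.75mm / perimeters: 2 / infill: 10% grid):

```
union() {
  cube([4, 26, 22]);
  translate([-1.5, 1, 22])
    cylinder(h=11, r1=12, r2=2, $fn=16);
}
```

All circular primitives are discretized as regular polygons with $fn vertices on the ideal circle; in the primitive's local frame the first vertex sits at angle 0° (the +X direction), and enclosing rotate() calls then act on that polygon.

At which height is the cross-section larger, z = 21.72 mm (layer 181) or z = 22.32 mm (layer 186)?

Layer 181 (z = 21.72): the cube is present — its section is the full 4×26 rectangle (area 104.00 mm²); the cone at (-1.5, 1) is absent (z outside [22, 33]); Taking the union: only the 4×26 cube is present, so the union is just that shape — area = 104.00 mm². So its area = 104.00 mm². Layer 186 (z = 22.32): the cube does not reach this height (z outside [0, 22]); the cone at (-1.5, 1) contributes a regular 16-gon of circumradius 11.709 (interpolated between r1=12 and r2=2 at t=0.029) (area = (16/2)·11.709²·sin(360°/16) = 419.74 mm²); Merging all regions: only the cone at (-1.5, 1) is present, so the union is just that shape — area = 419.74 mm². So its area = 419.74 mm². Layer 186 is larger (419.74 vs 104.00 mm²).

layer 186 (z = 22.32 mm)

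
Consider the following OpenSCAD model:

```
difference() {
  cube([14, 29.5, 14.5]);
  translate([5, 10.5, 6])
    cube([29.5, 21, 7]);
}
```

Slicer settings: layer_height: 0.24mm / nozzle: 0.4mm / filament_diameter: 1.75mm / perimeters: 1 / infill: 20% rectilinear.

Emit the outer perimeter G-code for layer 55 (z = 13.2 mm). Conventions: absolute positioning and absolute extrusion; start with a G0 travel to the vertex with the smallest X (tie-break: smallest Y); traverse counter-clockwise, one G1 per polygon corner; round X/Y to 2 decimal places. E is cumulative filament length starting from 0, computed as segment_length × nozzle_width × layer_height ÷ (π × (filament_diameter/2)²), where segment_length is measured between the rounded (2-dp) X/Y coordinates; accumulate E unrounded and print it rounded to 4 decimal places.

At z = 13.2 mm: the cube is present — its section is the full 14×29.5 rectangle; the cube at (5, 10.5) does not reach this height (z outside [6, 13]); Subtracting the remaining from the first: none of the subtracted shapes is present at this height, so the 14×29.5 cube is unchanged — 1 connected region. The outline is a single polygon with 4 vertices. Extrusion per mm of travel: 0.4 × 0.24 / (π × 0.875²) = 0.039912. Accumulating E over each segment gives final E = 3.4724.

G0 X0.00 Y0.00 Z13.20
G1 X14.00 Y0.00 E0.5588
G1 X14.00 Y29.50 E1.7362
G1 X0.00 Y29.50 E2.2949
G1 X0.00 Y0.00 E3.4724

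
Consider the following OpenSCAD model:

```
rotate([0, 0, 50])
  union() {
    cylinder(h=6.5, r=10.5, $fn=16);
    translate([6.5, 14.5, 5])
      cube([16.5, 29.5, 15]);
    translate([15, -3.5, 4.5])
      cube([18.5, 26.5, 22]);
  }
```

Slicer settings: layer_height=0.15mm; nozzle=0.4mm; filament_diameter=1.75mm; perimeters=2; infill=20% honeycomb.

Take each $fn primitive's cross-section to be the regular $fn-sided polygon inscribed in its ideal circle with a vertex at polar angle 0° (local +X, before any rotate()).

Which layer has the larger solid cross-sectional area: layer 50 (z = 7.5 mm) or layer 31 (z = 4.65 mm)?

layer 50 (z = 7.5 mm)

Layer 50 (z = 7.5): the cylinder is not intersected at this z (z outside [0, 6.5]); the cube at (6.5, 14.5) is present — its section is the full 16.5×29.5 rectangle (area 486.75 mm²); the 18.5×26.5 cube at (15, -3.5) contributes its full rectangle (area 490.25 mm²); Taking the union: the regions partially overlap — summed areas 977.00 mm² minus the doubly-counted overlap 68.00 mm² gives 909.00 mm² — area = 909.00 mm²; (rotated 50° about Z; rotation is an isometry so areas/perimeters/island counts are preserved). So its area = 909.00 mm². Layer 31 (z = 4.65): the r=10.5 cylinder contributes a regular 16-gon of circumradius 10.5 (area = (16/2)·10.500²·sin(360°/16) = 337.53 mm²); the cube at (6.5, 14.5) is not intersected at this z (z outside [5, 20]); the cube at (15, -3.5) (footprint 18.5×26.5) is included at this height (area 490.25 mm²); Merging all regions: the 2 present regions are separate (no shared area or edge), so areas and boundary lengths simply add and each stays a separate island — area = 827.78 mm²; (whole slice rotated 50° about Z — lengths, areas and connectivity unchanged). So its area = 827.78 mm². Layer 50 is larger (909.00 vs 827.78 mm²).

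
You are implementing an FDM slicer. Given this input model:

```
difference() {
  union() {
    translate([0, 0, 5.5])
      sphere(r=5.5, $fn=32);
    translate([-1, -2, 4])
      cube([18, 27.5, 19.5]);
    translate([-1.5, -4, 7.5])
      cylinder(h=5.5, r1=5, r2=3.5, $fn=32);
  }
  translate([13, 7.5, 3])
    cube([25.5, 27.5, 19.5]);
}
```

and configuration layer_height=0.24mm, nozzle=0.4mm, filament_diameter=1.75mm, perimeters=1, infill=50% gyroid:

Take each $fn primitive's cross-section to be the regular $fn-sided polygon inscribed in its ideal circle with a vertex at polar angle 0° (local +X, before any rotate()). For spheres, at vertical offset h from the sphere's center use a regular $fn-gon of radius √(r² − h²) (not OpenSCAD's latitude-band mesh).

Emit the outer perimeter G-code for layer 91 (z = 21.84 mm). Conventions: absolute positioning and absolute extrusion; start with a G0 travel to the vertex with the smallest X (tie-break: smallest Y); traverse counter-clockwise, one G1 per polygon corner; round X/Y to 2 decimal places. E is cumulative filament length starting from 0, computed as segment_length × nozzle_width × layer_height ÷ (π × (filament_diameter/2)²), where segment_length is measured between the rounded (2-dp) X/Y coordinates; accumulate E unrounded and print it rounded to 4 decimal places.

G0 X-1.00 Y-2.00 Z21.84
G1 X17.00 Y-2.00 E0.7184
G1 X17.00 Y7.50 E1.0976
G1 X13.00 Y7.50 E1.2572
G1 X13.00 Y25.50 E1.9757
G1 X-1.00 Y25.50 E2.5344
G1 X-1.00 Y-2.00 E3.6320

At z = 21.84 mm: the sphere is not intersected at this z (|z−center|=16.340 > r=5.5); the cube at (-1, -2) (footprint 18×27.5) is included at this height; the cone at (-1.5, -4) does not reach this height (z outside [7.5, 13]); Merging all regions: only the 18×27.5 cube at (-1, -2) is present, so the union is just that shape — 1 connected region; the cube at (13, 7.5) is present — its section is the full 25.5×27.5 rectangle; After the difference (first − rest): starting from the result so far, the 25.5×27.5 cube at (13, 7.5) partially overlaps it — only the 72.00 mm² overlap (of its 701.25 mm²) is removed, clipping the outline — 1 connected region. The outline is a single polygon with 6 vertices. Extrusion per mm of travel: 0.4 × 0.24 / (π × 0.875²) = 0.039912. Accumulating E over each segment gives final E = 3.6320.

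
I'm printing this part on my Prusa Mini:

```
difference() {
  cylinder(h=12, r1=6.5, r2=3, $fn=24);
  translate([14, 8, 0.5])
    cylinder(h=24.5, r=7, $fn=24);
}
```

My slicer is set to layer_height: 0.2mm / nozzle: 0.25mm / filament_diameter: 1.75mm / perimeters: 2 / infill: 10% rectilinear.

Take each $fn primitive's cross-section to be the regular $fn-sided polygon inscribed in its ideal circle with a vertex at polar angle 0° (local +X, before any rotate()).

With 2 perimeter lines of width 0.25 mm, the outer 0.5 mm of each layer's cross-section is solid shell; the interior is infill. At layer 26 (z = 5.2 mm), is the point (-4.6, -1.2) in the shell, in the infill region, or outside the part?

shell

At z = 5.2 mm: the cone: at t=0.433 of its height the radius interpolates to r₁+(r₂−r₁)t = 4.983, giving a regular 24-gon of that circumradius; the cylinder at (14, 8): section is a regular 24-gon, circumradius r=7; Subtracting the remaining from the first: starting from the cone, the r=7 cylinder at (14, 8) misses the remaining region (no effect) — 1 connected region. Overall, the cross-section is a single solid region. The nearest boundary edge runs (-4.81, -1.29)→(-4.98, 0.00); distance from the point to it = 0.22 mm. The point is inside the cross-section, 0.22 mm from the nearest boundary — within the 0.5 mm shell band (2 × 0.25).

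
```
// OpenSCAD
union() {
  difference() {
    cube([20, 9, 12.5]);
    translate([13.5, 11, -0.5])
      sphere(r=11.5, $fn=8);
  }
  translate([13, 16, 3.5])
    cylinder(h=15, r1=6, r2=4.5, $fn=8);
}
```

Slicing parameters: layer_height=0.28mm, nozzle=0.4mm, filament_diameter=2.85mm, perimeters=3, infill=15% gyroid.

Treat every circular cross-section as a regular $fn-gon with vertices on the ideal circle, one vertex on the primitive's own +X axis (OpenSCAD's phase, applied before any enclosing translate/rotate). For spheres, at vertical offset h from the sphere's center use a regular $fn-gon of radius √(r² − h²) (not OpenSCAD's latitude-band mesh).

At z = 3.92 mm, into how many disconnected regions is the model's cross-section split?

At z = 3.92 mm: the 20×9 cube contributes its full rectangle; the sphere at (13.5, 11): section is a regular 8-gon, circumradius = √(r²−h²) = √(11.5²−4.42²) = 10.617; After the difference (first − rest): starting from the 20×9 cube, the r=11.5 sphere at (13.5, 11) partially overlaps it — only the 106.55 mm² overlap (of its 318.80 mm²) is removed, clipping the outline — 1 connected region; the cone at (13, 16): at t=0.028 of its height the radius interpolates to r₁+(r₂−r₁)t = 5.958, giving a regular 8-gon of that circumradius; Merging all regions: the 2 present regions are separate (no shared area or edge), so areas and boundary lengths simply add and each stays a separate island — 2 connected regions. The result has 2 disconnected regions.

2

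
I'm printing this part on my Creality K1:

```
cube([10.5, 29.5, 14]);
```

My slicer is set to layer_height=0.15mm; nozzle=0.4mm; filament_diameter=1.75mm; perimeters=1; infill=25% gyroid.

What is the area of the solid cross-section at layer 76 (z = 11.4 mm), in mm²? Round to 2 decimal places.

At z = 11.4 mm: the cube (footprint 10.5×29.5) is included at this height (area 309.75 mm²). Overall, the cross-section is a single solid region. Net area = 309.75 mm².

309.75 mm²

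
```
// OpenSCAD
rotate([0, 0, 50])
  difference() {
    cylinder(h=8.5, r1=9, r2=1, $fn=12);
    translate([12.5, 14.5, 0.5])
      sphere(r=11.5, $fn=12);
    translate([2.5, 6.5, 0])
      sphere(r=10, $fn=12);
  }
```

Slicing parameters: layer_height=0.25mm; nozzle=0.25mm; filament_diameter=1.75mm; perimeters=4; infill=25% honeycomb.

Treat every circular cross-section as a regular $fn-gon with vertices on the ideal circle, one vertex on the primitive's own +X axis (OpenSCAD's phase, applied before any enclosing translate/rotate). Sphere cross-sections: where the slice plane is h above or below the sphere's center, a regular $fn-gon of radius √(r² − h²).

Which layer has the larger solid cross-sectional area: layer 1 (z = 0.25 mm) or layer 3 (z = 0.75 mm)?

layer 1 (z = 0.25 mm)

Layer 1 (z = 0.25): the cone: at t=0.029 of its height the radius interpolates to r₁+(r₂−r₁)t = 8.765, giving a regular 12-gon of that circumradius (area = (12/2)·8.765²·sin(360°/12) = 230.46 mm²); the r=11.5 sphere at (12.5, 14.5) contributes a regular 12-gon of circumradius √(11.5²−0.25²) = 11.497 (area = (12/2)·11.497²·sin(360°/12) = 396.56 mm²); the sphere at (2.5, 6.5): section is a regular 12-gon, circumradius = √(r²−h²) = √(10²−0.25²) = 9.997 (area = (12/2)·9.997²·sin(360°/12) = 299.81 mm²); Taking the first minus the rest: starting from the cone (230.46 mm²), the r=11.5 sphere at (12.5, 14.5) partially overlaps it — only the 2.23 mm² overlap (of its 396.56 mm²) is removed, clipping the outline; the r=10 sphere at (2.5, 6.5) partially overlaps it — only the 136.33 mm² overlap (of its 299.81 mm²) is removed, clipping the outline — area = 91.89 mm²; (rotated 50° about Z; rotation is an isometry so areas/perimeters/island counts are preserved). So its area = 91.89 mm². Layer 3 (z = 0.75): the cone (r1=9→r2=1) has section circumradius 8.294 here — a regular 12-gon (area = (12/2)·8.294²·sin(360°/12) = 206.38 mm²); the r=11.5 sphere at (12.5, 14.5) contributes a regular 12-gon of circumradius √(11.5²−0.25²) = 11.497 (area = (12/2)·11.497²·sin(360°/12) = 396.56 mm²); the r=10 sphere at (2.5, 6.5) contributes a regular 12-gon of circumradius √(10²−0.75²) = 9.972 (area = (12/2)·9.972²·sin(360°/12) = 298.31 mm²); After the difference (first − rest): starting from the cone (206.38 mm²), the r=11.5 sphere at (12.5, 14.5) partially overlaps it — only the 0.09 mm² overlap (of its 396.56 mm²) is removed, clipping the outline; the r=10 sphere at (2.5, 6.5) partially overlaps it — only the 127.50 mm² overlap (of its 298.31 mm²) is removed, clipping the outline — area = 78.78 mm²; (whole slice rotated 50° about Z — lengths, areas and connectivity unchanged). So its area = 78.78 mm². Layer 1 is larger (91.89 vs 78.78 mm²).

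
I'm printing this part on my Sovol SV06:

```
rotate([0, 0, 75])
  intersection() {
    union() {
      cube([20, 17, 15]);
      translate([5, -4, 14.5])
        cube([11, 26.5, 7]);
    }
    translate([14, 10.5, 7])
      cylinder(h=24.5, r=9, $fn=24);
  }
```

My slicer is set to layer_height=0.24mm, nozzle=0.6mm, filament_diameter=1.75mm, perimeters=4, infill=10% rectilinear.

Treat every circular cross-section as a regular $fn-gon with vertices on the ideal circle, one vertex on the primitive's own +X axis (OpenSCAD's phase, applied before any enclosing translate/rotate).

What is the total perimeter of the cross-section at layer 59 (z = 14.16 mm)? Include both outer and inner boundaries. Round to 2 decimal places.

53.29 mm

At z = 14.16 mm: the 20×17 cube contributes its full rectangle (perimeter 74.00 mm); the cube at (5, -4) is absent (z outside [14.5, 21.5]); Combining (union): only the 20×17 cube is present, so the union is just that shape — boundary = 74.00 mm; the r=9 cylinder at (14, 10.5) contributes a regular 24-gon of circumradius 9 (perimeter = 2·24·9.000·sin(180°/24) = 56.39 mm); Taking the intersection: the r=9 cylinder at (14, 10.5) partially overlaps the result so far; clipping to the common part keeps 203.77 mm² — boundary = 53.29 mm; (rotated 75° about Z; rotation is an isometry so areas/perimeters/island counts are preserved). Overall, the cross-section is a single solid region. Total boundary length (outer) = 53.29 mm.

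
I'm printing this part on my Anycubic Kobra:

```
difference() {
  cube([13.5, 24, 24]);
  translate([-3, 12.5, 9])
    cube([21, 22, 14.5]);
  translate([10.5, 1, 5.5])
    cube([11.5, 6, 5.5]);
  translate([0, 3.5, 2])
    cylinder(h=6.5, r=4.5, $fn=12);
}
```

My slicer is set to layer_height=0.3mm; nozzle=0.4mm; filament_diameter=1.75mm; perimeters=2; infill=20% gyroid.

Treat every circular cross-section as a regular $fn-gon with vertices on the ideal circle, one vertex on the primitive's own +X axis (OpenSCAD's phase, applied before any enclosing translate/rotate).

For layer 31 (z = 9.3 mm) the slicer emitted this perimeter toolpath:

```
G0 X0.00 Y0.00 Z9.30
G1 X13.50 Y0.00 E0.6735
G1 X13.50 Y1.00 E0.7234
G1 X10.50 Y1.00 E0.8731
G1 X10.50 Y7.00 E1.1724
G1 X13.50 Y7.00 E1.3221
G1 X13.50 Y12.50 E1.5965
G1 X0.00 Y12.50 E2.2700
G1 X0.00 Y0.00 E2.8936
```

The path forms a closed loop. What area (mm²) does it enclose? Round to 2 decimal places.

Apply the shoelace formula to the sequence of (X, Y) vertices; enclosed area = 150.75 mm².

150.75 mm²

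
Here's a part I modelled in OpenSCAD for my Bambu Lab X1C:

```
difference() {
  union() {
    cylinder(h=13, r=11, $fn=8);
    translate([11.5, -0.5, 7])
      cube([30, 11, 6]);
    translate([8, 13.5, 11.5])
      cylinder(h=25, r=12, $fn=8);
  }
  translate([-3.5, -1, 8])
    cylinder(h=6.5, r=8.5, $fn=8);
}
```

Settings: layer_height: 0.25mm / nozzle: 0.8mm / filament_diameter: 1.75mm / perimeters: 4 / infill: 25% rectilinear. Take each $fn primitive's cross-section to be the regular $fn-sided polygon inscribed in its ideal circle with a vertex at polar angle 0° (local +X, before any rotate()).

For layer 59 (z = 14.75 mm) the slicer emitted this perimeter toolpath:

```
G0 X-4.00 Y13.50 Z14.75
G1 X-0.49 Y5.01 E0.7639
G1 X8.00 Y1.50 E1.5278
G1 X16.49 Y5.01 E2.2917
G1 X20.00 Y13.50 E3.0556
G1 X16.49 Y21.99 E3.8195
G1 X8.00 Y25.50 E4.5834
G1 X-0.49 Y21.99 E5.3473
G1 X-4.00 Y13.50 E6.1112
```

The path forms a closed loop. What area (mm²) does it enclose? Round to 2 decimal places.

Apply the shoelace formula to the sequence of (X, Y) vertices; enclosed area = 407.52 mm².

407.52 mm²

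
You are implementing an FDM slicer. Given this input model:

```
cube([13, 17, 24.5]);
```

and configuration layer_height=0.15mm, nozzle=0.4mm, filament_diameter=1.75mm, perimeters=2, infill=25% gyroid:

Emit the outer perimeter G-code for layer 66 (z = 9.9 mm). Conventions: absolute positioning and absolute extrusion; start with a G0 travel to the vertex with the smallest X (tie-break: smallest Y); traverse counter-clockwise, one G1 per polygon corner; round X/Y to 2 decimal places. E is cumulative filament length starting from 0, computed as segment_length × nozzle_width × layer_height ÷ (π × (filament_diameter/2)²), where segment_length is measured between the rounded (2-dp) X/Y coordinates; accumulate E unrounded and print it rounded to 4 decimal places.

At z = 9.9 mm: the cube is present — its section is the full 13×17 rectangle. The outline is a single polygon with 4 vertices. Extrusion per mm of travel: 0.4 × 0.15 / (π × 0.875²) = 0.024945. Accumulating E over each segment gives final E = 1.4967.

G0 X0.00 Y0.00 Z9.90
G1 X13.00 Y0.00 E0.3243
G1 X13.00 Y17.00 E0.7484
G1 X0.00 Y17.00 E1.0726
G1 X0.00 Y0.00 E1.4967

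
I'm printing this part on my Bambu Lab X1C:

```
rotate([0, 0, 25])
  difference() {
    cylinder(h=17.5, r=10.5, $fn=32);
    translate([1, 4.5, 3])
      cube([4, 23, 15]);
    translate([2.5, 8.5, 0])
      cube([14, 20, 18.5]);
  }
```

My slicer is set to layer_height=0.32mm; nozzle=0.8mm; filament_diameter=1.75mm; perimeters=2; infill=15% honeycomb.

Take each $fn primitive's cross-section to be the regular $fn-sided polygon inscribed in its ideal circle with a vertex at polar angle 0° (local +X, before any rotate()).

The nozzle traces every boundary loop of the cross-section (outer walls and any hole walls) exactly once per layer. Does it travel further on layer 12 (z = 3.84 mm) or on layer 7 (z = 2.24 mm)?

layer 12 (z = 3.84 mm)

Layer 12 (z = 3.84): the r=10.5 cylinder contributes a regular 32-gon of circumradius 10.5 (perimeter = 2·32·10.500·sin(180°/32) = 65.87 mm); the 4×23 cube at (1, 4.5) contributes its full rectangle (perimeter 54.00 mm); the cube at (2.5, 8.5) is present — its section is the full 14×20 rectangle (perimeter 68.00 mm); Subtracting the remaining from the first: starting from the r=10.5 cylinder, the 4×23 cube at (1, 4.5) partially overlaps it — only the 21.81 mm² overlap (of its 92.00 mm²) is removed, clipping the outline; the 14×20 cube at (2.5, 8.5) partially overlaps it — only the 0.41 mm² overlap (of its 280.00 mm²) is removed, clipping the outline — boundary = 75.35 mm; (rotated 25° about Z; rotation is an isometry so areas/perimeters/island counts are preserved). So its perimeter = 75.35 mm. Layer 7 (z = 2.24): the r=10.5 cylinder gives a regular 32-gon of circumradius 10.5 (constant along its height) (perimeter = 2·32·10.500·sin(180°/32) = 65.87 mm); the cube at (1, 4.5) is not intersected at this z (z outside [3, 18]); the cube at (2.5, 8.5) is present — its section is the full 14×20 rectangle (perimeter 68.00 mm); After the difference (first − rest): starting from the r=10.5 cylinder, the 14×20 cube at (2.5, 8.5) partially overlaps it — only the 3.50 mm² overlap (of its 280.00 mm²) is removed, clipping the outline — boundary = 67.13 mm; (rotated 25° about Z; rotation is an isometry so areas/perimeters/island counts are preserved). So its perimeter = 67.13 mm. Layer 12 is larger (75.35 vs 67.13 mm).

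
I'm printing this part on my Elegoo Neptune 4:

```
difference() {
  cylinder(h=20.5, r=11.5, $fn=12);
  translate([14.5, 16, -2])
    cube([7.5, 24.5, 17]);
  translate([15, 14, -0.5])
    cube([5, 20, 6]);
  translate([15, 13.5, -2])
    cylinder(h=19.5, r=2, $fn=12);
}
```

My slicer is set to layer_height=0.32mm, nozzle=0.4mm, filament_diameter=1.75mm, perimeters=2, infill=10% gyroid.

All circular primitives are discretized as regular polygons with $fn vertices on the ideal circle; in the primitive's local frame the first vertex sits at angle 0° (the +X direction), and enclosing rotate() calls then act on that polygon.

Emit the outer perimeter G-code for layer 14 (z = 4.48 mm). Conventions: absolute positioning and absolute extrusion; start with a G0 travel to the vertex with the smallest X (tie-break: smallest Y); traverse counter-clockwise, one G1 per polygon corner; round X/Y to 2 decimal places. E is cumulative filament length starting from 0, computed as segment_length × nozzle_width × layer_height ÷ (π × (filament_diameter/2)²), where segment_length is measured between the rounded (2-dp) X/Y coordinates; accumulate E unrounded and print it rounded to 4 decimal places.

At z = 4.48 mm: the cylinder: section is a regular 12-gon, circumradius r=11.5; the cube at (14.5, 16) (footprint 7.5×24.5) is included at this height; the cube at (15, 14) is present — its section is the full 5×20 rectangle; the cylinder at (15, 13.5): section is a regular 12-gon, circumradius r=2; After the difference (first − rest): starting from the r=11.5 cylinder, the 7.5×24.5 cube at (14.5, 16) misses the remaining region (no effect); the 5×20 cube at (15, 14) misses the remaining region (no effect); the r=2 cylinder at (15, 13.5) misses the remaining region (no effect) — 1 connected region. The outline is a single polygon with 12 vertices. Extrusion per mm of travel: 0.4 × 0.32 / (π × 0.875²) = 0.053216. Accumulating E over each segment gives final E = 3.8016.

G0 X-11.50 Y0.00 Z4.48
G1 X-9.96 Y-5.75 E0.3168
G1 X-5.75 Y-9.96 E0.6336
G1 X0.00 Y-11.50 E0.9504
G1 X5.75 Y-9.96 E1.2672
G1 X9.96 Y-5.75 E1.5840
G1 X11.50 Y0.00 E1.9008
G1 X9.96 Y5.75 E2.2176
G1 X5.75 Y9.96 E2.5344
G1 X0.00 Y11.50 E2.8512
G1 X-5.75 Y9.96 E3.1680
G1 X-9.96 Y5.75 E3.4848
G1 X-11.50 Y0.00 E3.8016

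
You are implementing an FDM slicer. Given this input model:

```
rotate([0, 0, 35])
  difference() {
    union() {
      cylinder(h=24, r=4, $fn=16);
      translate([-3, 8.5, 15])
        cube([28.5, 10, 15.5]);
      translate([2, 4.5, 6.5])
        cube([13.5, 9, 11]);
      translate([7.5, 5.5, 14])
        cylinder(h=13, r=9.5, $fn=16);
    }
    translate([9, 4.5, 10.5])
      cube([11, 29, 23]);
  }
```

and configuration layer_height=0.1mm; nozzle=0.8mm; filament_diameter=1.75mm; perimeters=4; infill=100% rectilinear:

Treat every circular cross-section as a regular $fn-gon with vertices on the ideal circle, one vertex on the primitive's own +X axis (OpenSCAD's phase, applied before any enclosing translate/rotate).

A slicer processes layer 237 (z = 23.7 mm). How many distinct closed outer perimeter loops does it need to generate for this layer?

At z = 23.7 mm: the r=4 cylinder contributes a regular 16-gon of circumradius 4; the cube at (-3, 8.5) (footprint 28.5×10) is included at this height; the cube at (2, 4.5) is absent (z outside [6.5, 17.5]); the cylinder at (7.5, 5.5): section is a regular 16-gon, circumradius r=9.5; Combining (union): the regions partially overlap (shared area 105.80 mm²), so overlapping operands fuse into one piece — 1 connected region; the 11×29 cube at (9, 4.5) contributes its full rectangle; After the difference (first − rest): starting from the result so far, the 11×29 cube at (9, 4.5) partially overlaps it — only the 141.01 mm² overlap (of its 319.00 mm²) is removed, clipping the outline — 2 connected regions; (rotated 35° about Z; rotation is an isometry so areas/perimeters/island counts are preserved). The result has 2 disconnected regions.

2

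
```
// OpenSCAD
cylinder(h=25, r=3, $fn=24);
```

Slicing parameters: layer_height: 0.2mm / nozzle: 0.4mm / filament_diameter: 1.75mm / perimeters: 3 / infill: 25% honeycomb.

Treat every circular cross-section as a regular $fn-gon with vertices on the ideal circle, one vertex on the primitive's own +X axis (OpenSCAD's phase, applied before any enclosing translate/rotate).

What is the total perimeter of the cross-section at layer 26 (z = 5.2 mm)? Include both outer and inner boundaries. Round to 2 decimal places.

18.80 mm

At z = 5.2 mm: the r=3 cylinder gives a regular 24-gon of circumradius 3 (constant along its height) (perimeter = 2·24·3.000·sin(180°/24) = 18.80 mm). Overall, the cross-section is a single solid region. Total boundary length (outer) = 18.80 mm.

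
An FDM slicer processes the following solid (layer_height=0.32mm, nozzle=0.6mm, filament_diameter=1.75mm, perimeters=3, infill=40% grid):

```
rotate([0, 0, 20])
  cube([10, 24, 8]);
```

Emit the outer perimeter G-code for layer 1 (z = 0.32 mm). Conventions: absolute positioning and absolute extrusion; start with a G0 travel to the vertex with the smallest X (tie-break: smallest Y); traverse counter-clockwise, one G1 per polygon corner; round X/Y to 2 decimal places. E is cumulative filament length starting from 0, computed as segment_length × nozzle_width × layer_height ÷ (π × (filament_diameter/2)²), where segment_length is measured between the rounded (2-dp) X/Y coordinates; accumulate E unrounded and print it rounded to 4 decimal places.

At z = 0.32 mm: the 10×24 cube contributes its full rectangle; (whole slice rotated 20° about Z — lengths, areas and connectivity unchanged). The outline is a single polygon with 4 vertices. Extrusion per mm of travel: 0.6 × 0.32 / (π × 0.875²) = 0.079824. Accumulating E over each segment gives final E = 5.4282.

G0 X-8.21 Y22.55 Z0.32
G1 X0.00 Y0.00 E1.9156
G1 X9.40 Y3.42 E2.7141
G1 X1.19 Y25.97 E4.6297
G1 X-8.21 Y22.55 E5.4282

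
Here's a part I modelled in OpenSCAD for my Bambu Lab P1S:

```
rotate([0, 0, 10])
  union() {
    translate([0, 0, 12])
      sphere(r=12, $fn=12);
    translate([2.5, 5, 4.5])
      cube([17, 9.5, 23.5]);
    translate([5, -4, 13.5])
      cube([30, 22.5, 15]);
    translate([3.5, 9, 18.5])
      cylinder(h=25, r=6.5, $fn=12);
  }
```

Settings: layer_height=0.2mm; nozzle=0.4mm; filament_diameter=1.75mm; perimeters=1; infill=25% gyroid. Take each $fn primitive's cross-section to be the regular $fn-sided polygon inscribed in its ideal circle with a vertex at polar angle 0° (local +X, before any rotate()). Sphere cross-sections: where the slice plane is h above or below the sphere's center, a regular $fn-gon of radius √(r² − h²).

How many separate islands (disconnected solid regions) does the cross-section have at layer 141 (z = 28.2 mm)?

1

At z = 28.2 mm: the sphere does not reach this height (|z−center|=16.200 > r=12); the cube at (2.5, 5) is not intersected at this z (z outside [4.5, 28]); the 30×22.5 cube at (5, -4) contributes its full rectangle; the cylinder at (3.5, 9): section is a regular 12-gon, circumradius r=6.5; Merging all regions: the regions partially overlap (shared area 44.48 mm²), so overlapping operands fuse into one piece — 1 connected region; (rotated 10° about Z; rotation is an isometry so areas/perimeters/island counts are preserved). Overall, the cross-section is a single solid region. Island count = 1.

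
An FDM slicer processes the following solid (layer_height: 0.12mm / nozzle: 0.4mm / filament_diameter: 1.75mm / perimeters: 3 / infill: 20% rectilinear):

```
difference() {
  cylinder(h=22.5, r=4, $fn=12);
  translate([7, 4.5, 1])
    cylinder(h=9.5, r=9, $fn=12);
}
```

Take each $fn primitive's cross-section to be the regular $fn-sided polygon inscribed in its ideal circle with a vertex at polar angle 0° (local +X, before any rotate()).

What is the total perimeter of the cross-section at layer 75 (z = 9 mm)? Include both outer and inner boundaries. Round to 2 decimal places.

At z = 9 mm: the r=4 cylinder contributes a regular 12-gon of circumradius 4 (perimeter = 2·12·4.000·sin(180°/12) = 24.85 mm); the r=9 cylinder at (7, 4.5) gives a regular 12-gon of circumradius 9 (constant along its height) (perimeter = 2·12·9.000·sin(180°/12) = 55.90 mm); Taking the first minus the rest: starting from the r=4 cylinder, the r=9 cylinder at (7, 4.5) partially overlaps it — only the 25.21 mm² overlap (of its 243.00 mm²) is removed, clipping the outline — boundary = 21.25 mm. Overall, the cross-section is a single solid region. Total boundary length (outer) = 21.25 mm.

21.25 mm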